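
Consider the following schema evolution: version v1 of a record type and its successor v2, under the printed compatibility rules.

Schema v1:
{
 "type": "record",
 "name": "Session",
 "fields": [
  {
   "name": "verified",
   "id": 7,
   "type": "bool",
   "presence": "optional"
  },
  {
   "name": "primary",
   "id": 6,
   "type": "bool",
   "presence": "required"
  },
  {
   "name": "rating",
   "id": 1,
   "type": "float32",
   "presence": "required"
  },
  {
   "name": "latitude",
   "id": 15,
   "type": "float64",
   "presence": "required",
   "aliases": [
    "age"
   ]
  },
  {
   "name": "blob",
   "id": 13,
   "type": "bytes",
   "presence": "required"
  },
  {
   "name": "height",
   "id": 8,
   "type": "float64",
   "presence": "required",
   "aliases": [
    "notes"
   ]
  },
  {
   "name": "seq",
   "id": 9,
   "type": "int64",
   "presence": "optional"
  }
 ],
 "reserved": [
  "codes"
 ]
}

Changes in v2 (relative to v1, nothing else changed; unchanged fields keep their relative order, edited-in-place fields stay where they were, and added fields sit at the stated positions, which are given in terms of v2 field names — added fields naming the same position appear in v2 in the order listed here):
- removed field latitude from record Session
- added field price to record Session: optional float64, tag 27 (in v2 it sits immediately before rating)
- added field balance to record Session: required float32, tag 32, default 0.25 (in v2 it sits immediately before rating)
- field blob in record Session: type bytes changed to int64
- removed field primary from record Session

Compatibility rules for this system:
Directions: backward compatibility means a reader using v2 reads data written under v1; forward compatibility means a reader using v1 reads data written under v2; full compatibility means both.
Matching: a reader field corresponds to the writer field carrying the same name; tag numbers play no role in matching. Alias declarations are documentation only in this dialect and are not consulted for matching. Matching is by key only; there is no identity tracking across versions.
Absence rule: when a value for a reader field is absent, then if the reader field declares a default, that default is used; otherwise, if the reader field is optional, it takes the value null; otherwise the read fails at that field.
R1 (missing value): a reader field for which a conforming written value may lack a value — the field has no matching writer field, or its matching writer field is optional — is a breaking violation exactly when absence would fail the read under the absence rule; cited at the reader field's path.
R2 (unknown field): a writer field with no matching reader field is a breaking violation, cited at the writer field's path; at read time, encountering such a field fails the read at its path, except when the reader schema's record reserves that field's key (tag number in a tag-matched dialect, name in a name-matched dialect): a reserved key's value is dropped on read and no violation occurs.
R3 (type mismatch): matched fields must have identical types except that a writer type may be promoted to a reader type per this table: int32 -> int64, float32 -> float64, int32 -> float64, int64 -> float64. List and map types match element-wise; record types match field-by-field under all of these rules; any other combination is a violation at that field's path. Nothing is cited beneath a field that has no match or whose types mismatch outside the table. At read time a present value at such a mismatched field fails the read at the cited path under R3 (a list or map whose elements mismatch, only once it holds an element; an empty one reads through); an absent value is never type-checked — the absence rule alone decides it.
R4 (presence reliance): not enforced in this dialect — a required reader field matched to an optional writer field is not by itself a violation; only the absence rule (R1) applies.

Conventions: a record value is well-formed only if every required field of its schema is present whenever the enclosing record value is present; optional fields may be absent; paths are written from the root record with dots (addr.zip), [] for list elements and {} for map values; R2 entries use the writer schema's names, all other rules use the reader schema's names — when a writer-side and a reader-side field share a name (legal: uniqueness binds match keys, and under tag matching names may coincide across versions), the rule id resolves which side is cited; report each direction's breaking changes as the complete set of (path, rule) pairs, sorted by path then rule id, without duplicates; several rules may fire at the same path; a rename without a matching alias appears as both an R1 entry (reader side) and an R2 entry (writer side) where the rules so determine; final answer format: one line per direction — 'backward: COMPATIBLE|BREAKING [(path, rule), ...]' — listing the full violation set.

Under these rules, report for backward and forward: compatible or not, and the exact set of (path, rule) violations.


backward: BREAKING [(blob, R3), (latitude, R2), (primary, R2)]; forward: BREAKING [(balance, R2), (blob, R3), (latitude, R1), (price, R2), (primary, R1)]

the writer's type comes first in each Session pair
checking backward for Session: reader v2 against writer v1:
  writer optional, bool -> bool: reader verified maps from writer verified
  price: no writer match
  balance: no writer match
  writer required, float32 -> float32: reader rating maps from writer rating
  writer required, bytes -> int64: reader blob maps from writer blob
  writer required, float64 -> float64: reader height maps from writer height
  writer optional, int64 -> int64: reader seq maps from writer seq
  writer field primary has no reader counterpart
  writer field latitude has no reader counterpart
  breaking: (blob, R3)
  breaking: (latitude, R2)
  breaking: (primary, R2)
  => backward verdict for Session: BREAKING, 3 violation(s)
checking forward for Session: reader v1 against writer v2:
  writer optional, bool -> bool: reader verified maps from writer verified
  primary: no writer match
  writer required, float32 -> float32: reader rating maps from writer rating
  latitude: no writer match
  writer required, int64 -> bytes: reader blob maps from writer blob
  writer required, float64 -> float64: reader height maps from writer height
  writer optional, int64 -> int64: reader seq maps from writer seq
  writer field price has no reader counterpart
  writer field balance has no reader counterpart
  breaking: (balance, R2)
  breaking: (blob, R3)
  breaking: (latitude, R1)
  breaking: (price, R2)
  breaking: (primary, R1)
  => forward verdict for Session: BREAKING, 5 violation(s)


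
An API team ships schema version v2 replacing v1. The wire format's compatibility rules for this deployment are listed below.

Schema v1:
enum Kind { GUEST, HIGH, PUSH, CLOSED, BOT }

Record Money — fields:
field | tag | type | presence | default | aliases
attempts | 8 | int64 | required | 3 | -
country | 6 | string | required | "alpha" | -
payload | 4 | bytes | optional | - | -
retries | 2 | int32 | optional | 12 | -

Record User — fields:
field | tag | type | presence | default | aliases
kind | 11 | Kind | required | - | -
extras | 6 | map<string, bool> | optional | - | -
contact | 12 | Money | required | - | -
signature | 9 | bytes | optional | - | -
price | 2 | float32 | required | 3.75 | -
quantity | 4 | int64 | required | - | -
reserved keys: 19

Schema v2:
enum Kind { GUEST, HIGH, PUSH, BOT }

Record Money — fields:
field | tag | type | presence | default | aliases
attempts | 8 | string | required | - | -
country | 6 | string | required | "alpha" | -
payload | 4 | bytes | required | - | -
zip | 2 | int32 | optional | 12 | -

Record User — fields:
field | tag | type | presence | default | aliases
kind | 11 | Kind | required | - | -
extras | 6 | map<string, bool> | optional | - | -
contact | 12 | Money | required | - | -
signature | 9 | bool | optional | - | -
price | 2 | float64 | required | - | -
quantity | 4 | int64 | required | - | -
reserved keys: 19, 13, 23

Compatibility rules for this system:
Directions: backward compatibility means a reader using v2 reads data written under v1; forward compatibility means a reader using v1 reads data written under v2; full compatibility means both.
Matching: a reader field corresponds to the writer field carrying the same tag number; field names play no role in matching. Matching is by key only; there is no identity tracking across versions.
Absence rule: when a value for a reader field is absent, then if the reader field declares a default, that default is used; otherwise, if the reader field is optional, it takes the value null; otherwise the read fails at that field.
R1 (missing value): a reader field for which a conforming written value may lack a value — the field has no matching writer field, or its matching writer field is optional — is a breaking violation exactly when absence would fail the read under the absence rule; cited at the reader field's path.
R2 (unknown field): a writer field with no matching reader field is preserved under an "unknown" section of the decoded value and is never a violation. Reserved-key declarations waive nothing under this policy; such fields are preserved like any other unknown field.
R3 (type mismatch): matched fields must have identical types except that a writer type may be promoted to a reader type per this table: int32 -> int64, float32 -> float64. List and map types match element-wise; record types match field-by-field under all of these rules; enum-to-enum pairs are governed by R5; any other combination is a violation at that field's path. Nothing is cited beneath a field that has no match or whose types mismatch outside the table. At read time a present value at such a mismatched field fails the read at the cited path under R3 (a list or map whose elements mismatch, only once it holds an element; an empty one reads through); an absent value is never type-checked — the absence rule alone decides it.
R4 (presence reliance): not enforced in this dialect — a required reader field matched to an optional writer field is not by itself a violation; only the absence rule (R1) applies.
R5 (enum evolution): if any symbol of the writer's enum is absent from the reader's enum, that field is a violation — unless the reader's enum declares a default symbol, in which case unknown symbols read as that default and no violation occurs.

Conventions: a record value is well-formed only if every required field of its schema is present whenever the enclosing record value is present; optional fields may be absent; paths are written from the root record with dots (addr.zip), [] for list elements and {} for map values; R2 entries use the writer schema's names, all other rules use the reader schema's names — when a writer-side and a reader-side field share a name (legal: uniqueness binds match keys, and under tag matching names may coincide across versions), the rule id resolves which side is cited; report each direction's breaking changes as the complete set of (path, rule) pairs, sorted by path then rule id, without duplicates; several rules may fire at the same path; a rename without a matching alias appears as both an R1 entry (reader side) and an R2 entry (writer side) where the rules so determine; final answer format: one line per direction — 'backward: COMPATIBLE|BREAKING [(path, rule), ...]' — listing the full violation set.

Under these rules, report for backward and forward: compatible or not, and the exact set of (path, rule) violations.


the writer's type comes first in each User pair
backward pass over User, reader schema v2, writer schema v1:
  writer required, Kind -> Kind: reader kind maps from writer kind
  writer optional, map<string, bool> -> map<string, bool>: reader extras maps from writer extras
  writer required, Money -> Money: reader contact maps from writer contact
  writer optional, bytes -> bool: reader signature maps from writer signature
  writer required, float32 -> float64: reader price maps from writer price
  writer required, int64 -> int64: reader quantity maps from writer quantity
  writer required, int64 -> string: reader contact.attempts maps from writer contact.attempts
  writer required, string -> string: reader contact.country maps from writer contact.country
  writer optional, bytes -> bytes: reader contact.payload maps from writer contact.payload
  writer optional, int32 -> int32: reader contact.zip maps from writer contact.retries
  violation R3 at contact.attempts
  violation R1 at contact.payload
  violation R5 at kind
  violation R3 at signature
  => backward verdict for User: BREAKING, 4 violation(s)
forward pass over User, reader schema v1, writer schema v2:
  writer required, Kind -> Kind: reader kind maps from writer kind
  writer optional, map<string, bool> -> map<string, bool>: reader extras maps from writer extras
  writer required, Money -> Money: reader contact maps from writer contact
  writer optional, bool -> bytes: reader signature maps from writer signature
  writer required, float64 -> float32: reader price maps from writer price
  writer required, int64 -> int64: reader quantity maps from writer quantity
  writer required, string -> int64: reader contact.attempts maps from writer contact.attempts
  writer required, string -> string: reader contact.country maps from writer contact.country
  writer required, bytes -> bytes: reader contact.payload maps from writer contact.payload
  writer optional, int32 -> int32: reader contact.retries maps from writer contact.zip
  violation R3 at contact.attempts
  violation R3 at price
  violation R3 at signature
  => forward verdict for User: BREAKING, 3 violation(s)

backward: BREAKING [(contact.attempts, R3), (contact.payload, R1), (kind, R5), (signature, R3)]; forward: BREAKING [(contact.attempts, R3), (price, R3), (signature, R3)]


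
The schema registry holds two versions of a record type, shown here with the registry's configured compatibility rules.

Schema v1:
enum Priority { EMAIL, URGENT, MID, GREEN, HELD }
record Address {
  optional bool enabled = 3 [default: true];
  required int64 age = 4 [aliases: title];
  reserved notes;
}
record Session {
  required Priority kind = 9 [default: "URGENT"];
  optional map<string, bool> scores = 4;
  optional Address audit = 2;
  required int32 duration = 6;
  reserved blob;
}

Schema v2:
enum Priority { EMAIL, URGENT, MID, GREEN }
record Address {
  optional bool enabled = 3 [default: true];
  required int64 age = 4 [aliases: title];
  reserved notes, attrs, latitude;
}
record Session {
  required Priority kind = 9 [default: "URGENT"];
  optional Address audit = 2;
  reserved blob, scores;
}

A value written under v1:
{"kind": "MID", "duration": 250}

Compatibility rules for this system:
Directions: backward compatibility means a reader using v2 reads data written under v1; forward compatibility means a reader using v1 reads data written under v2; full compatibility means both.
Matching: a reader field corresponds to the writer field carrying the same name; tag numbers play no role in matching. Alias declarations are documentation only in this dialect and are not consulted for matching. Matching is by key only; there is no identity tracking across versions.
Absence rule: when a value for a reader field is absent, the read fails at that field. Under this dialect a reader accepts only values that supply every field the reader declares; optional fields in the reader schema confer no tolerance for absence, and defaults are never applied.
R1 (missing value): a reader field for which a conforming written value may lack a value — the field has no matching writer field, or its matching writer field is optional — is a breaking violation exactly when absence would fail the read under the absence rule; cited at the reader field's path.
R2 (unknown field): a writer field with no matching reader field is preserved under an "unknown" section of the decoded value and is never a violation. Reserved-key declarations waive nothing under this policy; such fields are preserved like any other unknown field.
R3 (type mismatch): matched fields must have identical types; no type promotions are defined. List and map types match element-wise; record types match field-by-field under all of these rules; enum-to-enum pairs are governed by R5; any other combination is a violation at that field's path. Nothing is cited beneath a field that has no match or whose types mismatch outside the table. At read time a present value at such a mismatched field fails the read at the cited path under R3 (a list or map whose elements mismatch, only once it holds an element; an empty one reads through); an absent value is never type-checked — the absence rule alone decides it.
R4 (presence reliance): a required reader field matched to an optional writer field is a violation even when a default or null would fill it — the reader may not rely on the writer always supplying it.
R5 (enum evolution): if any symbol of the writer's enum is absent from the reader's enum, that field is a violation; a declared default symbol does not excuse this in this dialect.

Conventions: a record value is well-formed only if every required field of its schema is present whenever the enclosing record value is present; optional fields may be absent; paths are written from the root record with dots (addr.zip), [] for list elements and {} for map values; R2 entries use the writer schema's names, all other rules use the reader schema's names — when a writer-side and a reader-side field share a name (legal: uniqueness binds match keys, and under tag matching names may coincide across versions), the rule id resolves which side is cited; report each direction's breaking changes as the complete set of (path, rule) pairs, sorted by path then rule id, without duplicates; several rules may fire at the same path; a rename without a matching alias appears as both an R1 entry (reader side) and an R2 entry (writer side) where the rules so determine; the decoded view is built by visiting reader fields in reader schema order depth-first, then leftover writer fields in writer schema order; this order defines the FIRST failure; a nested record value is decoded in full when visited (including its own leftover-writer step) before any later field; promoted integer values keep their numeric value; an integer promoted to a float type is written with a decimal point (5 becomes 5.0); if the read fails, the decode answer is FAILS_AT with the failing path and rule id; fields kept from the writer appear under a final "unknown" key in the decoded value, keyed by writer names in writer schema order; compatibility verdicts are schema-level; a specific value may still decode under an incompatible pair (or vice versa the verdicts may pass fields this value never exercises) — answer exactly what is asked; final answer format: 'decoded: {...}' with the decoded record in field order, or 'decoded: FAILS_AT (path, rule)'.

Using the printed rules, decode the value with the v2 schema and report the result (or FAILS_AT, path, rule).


the writer's type comes first in each Session pair
decode (reader v2):
  kind := "MID"
  read fails at audit under R1 (no fill)
  => FAILS_AT (audit, R1)
ruling out the remaining Session differences:
  removed field duration from record Session -> matters for Session compatibility verdicts, not for this value's decode
  enum Priority (field kind in record Session): symbol HELD removed -> matters for Session compatibility verdicts, not for this value's decode

decoded: FAILS_AT (audit, R1)


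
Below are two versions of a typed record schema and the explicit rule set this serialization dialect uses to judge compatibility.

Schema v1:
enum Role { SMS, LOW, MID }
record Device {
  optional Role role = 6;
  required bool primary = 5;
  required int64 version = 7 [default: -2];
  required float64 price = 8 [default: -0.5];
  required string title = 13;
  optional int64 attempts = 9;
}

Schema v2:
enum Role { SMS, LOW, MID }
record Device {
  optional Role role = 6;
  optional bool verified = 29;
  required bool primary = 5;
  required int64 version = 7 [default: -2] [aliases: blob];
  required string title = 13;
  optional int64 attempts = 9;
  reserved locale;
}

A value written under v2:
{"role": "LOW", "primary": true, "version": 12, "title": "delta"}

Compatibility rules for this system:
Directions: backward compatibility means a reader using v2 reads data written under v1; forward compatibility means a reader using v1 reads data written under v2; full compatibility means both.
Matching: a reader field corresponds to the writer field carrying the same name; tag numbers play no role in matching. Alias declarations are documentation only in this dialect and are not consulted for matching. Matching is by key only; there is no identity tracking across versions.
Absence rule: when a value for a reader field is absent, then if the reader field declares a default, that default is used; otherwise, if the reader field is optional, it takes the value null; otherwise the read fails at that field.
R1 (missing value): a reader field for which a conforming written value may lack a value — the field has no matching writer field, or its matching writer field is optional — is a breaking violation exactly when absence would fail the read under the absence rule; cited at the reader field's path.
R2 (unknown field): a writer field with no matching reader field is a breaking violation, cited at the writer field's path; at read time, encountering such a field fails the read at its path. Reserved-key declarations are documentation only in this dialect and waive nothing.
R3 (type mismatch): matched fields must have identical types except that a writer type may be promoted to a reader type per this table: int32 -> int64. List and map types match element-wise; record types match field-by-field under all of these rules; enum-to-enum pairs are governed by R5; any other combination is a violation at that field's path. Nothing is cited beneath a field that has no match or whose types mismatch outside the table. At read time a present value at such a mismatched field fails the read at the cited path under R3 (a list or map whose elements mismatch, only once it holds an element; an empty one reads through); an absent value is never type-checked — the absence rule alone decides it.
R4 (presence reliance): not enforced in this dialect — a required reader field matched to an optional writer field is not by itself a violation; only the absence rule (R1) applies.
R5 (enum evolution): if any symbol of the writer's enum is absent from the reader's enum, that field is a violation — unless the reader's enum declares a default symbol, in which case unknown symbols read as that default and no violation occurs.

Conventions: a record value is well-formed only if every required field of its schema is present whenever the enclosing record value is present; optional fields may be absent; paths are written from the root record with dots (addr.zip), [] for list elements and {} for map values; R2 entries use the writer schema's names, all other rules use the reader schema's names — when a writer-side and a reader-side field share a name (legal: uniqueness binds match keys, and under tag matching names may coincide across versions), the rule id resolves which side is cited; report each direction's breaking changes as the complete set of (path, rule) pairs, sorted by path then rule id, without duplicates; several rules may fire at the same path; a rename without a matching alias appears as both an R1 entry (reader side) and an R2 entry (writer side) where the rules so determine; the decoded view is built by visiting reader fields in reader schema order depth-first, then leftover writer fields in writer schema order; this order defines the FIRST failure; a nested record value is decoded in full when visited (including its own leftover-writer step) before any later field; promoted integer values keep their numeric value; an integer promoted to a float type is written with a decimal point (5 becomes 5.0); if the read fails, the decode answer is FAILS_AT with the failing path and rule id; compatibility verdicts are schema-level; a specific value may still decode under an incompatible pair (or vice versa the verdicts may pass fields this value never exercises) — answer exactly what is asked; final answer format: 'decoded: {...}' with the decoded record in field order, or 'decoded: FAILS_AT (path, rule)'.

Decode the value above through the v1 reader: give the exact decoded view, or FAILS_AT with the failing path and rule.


in Device below, arrows point writer -> reader
decode walk for Device under reader schema v1:
  role := "LOW"
  primary := true
  version := 12
  price := -0.5 (no value, default fills)
  title := "delta"
  attempts := null (not supplied -> null)
  => decoded: {"role": "LOW", "primary": true, "version": 12, "price": -0.5, "title": "delta", "attempts": null}
the rest of the Device diff is inert for this question:
  added field verified to record Device: optional bool, tag 29 (in v2 it sits immediately before primary) -> affects the rule determinations only; this particular Device value decodes identically
  removed field price from record Device -> affects the rule determinations only; this particular Device value decodes identically

decoded: {"role": "LOW", "primary": true, "version": 12, "price": -0.5, "title": "delta", "attempts": null}


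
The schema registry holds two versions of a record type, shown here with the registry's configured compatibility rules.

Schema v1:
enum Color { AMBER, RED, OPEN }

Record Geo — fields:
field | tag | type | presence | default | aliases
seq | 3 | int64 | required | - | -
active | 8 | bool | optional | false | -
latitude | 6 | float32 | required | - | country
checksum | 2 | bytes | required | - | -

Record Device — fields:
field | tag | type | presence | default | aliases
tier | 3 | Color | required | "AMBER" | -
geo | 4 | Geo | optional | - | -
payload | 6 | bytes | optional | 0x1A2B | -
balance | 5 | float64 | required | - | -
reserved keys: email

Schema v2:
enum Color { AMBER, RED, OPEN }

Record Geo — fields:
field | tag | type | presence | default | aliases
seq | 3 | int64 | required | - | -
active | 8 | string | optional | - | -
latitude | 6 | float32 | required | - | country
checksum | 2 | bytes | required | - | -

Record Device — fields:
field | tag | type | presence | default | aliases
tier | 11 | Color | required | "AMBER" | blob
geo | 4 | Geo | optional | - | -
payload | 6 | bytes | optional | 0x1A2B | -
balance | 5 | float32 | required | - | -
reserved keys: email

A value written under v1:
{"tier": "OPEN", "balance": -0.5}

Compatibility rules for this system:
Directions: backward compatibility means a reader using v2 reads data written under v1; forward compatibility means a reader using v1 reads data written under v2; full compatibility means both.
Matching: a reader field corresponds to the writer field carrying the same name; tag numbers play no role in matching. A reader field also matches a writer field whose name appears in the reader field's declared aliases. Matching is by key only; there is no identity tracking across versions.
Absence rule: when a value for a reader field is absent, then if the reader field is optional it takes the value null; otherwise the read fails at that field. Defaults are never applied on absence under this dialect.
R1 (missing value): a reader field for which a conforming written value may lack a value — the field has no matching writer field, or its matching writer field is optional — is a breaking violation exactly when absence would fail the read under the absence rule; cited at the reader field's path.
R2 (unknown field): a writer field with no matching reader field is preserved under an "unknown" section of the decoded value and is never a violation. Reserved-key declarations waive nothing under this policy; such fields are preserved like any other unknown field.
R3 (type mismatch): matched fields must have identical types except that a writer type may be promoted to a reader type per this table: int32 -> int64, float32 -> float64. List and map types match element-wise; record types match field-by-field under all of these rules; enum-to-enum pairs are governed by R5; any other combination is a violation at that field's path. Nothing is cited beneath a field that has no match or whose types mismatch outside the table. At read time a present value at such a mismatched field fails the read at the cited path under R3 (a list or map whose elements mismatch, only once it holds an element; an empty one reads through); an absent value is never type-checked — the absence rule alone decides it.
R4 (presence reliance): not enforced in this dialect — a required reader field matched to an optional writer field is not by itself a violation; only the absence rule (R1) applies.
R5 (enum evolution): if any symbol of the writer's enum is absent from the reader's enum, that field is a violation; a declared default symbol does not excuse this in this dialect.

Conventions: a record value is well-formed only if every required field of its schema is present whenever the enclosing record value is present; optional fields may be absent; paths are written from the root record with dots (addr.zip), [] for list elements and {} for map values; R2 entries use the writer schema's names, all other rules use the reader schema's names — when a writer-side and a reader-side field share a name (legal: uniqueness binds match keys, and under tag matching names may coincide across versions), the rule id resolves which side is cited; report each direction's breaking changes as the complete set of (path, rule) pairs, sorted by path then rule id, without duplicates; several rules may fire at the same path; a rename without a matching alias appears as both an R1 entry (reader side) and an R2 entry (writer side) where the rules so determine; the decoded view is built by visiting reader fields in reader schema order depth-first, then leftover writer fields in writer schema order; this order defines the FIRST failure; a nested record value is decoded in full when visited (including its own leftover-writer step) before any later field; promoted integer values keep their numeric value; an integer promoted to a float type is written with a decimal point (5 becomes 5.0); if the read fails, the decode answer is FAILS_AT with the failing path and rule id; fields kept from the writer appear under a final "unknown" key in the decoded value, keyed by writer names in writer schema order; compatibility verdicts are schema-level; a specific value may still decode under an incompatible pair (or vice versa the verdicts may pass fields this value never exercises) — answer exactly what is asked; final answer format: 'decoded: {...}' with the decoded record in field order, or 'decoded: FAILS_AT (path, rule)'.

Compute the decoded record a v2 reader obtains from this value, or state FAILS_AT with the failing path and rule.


decoded: FAILS_AT (balance, R3)

the writer's type comes first in each Device pair
migrating the Device value to v2:
  tier := "OPEN"
  geo := null (not supplied -> null)
  payload := null (not supplied -> null)
  read fails at balance under R3
  => FAILS_AT (balance, R3)
checking off the Device differences that do not matter here:
  field active in record Geo: type bool changed to string (its default is dropped) -> shifts the Device verdicts, not this decode
  field tier in record Device: tag 3 changed to 11 -> no rule fires on it and the decoded Device view is identical with or without it


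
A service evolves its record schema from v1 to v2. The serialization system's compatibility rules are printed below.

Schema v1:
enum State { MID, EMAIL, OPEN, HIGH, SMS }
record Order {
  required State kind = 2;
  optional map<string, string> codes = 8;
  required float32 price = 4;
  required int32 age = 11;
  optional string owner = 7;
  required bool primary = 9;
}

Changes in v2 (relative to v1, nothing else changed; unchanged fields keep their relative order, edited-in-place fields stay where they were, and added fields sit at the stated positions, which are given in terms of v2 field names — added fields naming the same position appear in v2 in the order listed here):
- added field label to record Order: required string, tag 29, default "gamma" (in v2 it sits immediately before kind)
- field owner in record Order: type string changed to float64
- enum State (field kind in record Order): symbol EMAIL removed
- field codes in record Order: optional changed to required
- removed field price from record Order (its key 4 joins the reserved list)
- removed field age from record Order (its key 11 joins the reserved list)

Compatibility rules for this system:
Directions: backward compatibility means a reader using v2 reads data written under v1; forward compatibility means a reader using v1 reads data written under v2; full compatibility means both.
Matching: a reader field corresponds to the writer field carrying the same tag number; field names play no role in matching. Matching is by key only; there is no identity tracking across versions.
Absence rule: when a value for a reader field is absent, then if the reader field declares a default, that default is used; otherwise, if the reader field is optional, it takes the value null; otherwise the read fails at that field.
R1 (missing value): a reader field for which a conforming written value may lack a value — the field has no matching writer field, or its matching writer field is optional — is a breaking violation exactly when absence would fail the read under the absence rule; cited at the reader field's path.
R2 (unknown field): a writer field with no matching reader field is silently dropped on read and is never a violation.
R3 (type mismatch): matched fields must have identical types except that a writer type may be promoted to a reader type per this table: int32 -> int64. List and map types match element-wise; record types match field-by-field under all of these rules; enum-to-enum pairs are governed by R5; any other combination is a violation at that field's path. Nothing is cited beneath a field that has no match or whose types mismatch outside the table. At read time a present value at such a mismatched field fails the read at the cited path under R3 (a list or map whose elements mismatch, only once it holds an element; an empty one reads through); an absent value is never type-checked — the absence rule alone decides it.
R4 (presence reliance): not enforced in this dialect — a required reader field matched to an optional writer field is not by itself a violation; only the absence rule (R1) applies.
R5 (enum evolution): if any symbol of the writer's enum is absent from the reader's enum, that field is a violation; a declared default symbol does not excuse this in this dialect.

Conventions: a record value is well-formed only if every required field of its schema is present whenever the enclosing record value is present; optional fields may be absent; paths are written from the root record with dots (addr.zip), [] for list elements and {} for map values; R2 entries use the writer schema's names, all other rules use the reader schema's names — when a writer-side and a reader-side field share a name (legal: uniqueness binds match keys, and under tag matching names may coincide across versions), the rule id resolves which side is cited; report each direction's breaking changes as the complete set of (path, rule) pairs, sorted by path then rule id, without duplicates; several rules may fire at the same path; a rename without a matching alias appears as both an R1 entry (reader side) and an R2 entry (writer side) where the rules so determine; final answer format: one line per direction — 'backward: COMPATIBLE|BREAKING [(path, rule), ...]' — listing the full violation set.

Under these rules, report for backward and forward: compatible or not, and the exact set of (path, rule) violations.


the writer's type comes first in each Order pair
backward for Order (reader v2, writer v1):
  no writer field matches reader label
  kind: paired with writer kind (State -> State; writer required)
  codes: paired with writer codes (map<string, string> -> map<string, string>; writer optional)
  owner: paired with writer owner (string -> float64; writer optional)
  primary: paired with writer primary (bool -> bool; writer required)
  writer price: unknown to reader
  writer age: unknown to reader
  R1 fires at codes
  R5 fires at kind
  R3 fires at owner
  => backward: BREAKING (3)
forward for Order (reader v1, writer v2):
  kind: paired with writer kind (State -> State; writer required)
  codes: paired with writer codes (map<string, string> -> map<string, string>; writer required)
  no writer field matches reader price
  no writer field matches reader age
  owner: paired with writer owner (float64 -> string; writer optional)
  primary: paired with writer primary (bool -> bool; writer required)
  writer label: unknown to reader
  R1 fires at age
  R3 fires at owner
  R1 fires at price
  => forward: BREAKING (3)

backward: BREAKING [(codes, R1), (kind, R5), (owner, R3)]; forward: BREAKING [(age, R1), (owner, R3), (price, R1)]


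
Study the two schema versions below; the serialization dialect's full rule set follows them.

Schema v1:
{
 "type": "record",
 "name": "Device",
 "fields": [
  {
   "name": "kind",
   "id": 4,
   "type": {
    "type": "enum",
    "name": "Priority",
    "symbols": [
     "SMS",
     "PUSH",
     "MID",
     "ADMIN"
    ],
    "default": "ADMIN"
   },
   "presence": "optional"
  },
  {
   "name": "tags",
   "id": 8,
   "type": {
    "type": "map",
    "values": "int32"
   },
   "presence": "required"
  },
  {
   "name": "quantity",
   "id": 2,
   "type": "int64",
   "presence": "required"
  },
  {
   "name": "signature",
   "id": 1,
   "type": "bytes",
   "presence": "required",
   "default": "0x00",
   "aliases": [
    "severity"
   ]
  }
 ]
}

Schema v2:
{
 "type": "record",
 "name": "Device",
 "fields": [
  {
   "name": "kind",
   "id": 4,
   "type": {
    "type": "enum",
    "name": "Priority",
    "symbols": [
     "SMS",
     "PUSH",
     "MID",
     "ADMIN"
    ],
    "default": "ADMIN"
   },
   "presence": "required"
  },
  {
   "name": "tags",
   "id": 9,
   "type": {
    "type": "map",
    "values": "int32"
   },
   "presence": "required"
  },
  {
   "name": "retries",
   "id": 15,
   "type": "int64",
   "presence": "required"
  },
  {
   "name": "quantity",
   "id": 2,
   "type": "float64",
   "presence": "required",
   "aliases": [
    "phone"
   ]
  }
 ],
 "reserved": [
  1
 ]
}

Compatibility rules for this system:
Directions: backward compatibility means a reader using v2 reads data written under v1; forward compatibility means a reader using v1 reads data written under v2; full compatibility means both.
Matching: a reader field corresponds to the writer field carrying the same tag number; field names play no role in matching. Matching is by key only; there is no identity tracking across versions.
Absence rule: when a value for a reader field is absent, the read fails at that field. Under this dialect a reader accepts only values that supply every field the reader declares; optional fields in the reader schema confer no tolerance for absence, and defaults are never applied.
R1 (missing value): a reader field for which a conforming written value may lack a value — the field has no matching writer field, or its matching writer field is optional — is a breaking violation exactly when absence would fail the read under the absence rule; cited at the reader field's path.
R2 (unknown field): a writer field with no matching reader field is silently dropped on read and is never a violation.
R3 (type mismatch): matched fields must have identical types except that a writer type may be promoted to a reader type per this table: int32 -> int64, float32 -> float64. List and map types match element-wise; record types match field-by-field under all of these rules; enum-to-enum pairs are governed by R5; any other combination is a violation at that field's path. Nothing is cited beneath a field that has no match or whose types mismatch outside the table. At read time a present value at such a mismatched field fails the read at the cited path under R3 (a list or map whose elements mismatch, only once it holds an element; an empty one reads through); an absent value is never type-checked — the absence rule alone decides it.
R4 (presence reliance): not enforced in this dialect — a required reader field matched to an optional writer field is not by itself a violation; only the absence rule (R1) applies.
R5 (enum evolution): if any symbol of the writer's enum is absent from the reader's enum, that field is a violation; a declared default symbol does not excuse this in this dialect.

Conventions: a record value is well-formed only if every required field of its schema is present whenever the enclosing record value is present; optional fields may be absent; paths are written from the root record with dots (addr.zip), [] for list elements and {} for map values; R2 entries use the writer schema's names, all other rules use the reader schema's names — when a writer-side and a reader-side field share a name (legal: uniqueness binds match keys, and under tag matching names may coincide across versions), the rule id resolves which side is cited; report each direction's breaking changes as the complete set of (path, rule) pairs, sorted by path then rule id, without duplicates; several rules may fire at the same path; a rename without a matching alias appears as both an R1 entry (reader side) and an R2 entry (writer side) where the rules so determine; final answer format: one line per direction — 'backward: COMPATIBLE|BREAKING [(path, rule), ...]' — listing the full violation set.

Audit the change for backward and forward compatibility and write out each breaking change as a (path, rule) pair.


backward: BREAKING [(kind, R1), (quantity, R3), (retries, R1), (tags, R1)]; forward: BREAKING [(quantity, R3), (signature, R1), (tags, R1)]

each type pair in Device: writer, then reader
backward for Device (reader v2, writer v1):
  writer optional, Priority -> Priority: reader kind maps from writer kind
  no writer field matches reader tags
  no writer field matches reader retries
  writer required, int64 -> float64: reader quantity maps from writer quantity
  leftover writer field: tags
  leftover writer field: signature
  breaking: (kind, R1)
  breaking: (quantity, R3)
  breaking: (retries, R1)
  breaking: (tags, R1)
  => 4 violation(s): backward is BREAKING for Device
forward for Device (reader v1, writer v2):
  writer required, Priority -> Priority: reader kind maps from writer kind
  no writer field matches reader tags
  writer required, float64 -> int64: reader quantity maps from writer quantity
  no writer field matches reader signature
  leftover writer field: tags
  leftover writer field: retries
  breaking: (quantity, R3)
  breaking: (signature, R1)
  breaking: (tags, R1)
  => 3 violation(s): forward is BREAKING for Device
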